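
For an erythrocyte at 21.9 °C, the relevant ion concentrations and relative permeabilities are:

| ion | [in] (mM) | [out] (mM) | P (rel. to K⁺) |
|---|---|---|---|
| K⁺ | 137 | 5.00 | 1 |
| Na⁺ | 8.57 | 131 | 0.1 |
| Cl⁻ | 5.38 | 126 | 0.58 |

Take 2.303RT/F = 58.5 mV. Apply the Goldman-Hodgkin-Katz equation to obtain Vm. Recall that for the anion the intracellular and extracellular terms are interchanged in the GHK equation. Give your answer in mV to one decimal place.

-58.3 mV

Vm = 58.5 · log₁₀[(Σ P·[cation]ₒ + Σ P·[anion]ᵢ) / (Σ P·[cation]ᵢ + Σ P·[anion]ₒ)]
Numerator = 1×5.00 + 0.1×131 + 0.58×5.38 = 21.22
Denominator = 1×137 + 0.1×8.57 + 0.58×126 = 210.9
Vm = 58.5 · log₁₀(0.1006) = 58.5 × (-0.9974) = -58.35 mV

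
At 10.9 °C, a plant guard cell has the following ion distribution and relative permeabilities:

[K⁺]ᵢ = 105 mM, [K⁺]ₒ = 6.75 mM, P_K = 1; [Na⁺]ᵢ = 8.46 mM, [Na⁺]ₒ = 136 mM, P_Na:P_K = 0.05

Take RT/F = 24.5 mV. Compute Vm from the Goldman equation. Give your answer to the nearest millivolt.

-50 mV

Vm = 24.5 · ln[(Σ P·[cation]ₒ + Σ P·[anion]ᵢ) / (Σ P·[cation]ᵢ + Σ P·[anion]ₒ)]
Numerator = 1×6.75 + 0.05×136 = 13.55
Denominator = 1×105 + 0.05×8.46 = 105.4
Vm = 24.5 · ln(0.12853) = 24.5 × (-2.0516) = -50.26 mV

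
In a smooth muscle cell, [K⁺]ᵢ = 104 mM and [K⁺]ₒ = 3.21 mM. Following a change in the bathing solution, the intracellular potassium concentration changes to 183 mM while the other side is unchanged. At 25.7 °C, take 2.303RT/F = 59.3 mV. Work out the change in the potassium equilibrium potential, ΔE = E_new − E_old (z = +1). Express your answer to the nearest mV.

E_old = (59.3/1)·log₁₀(3.21/104) = -89.57 mV
E_new = (59.3/1)·log₁₀(3.21/183) = -104.13 mV
ΔE = -104.13 − (-89.57) = -14.55 mV

-15 mV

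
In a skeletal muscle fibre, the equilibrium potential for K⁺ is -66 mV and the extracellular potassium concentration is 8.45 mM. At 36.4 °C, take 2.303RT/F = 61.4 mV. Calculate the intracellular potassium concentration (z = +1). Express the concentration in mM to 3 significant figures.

100 mM

Nernst: E = (61.4/1) · log₁₀([out]/[in]), so log₁₀([out]/[in]) = -66.0 × 1 / 61.4 = -1.0749.
[out]/[in] = 10^(-1.0749) = 0.08416.
[in] = 8.45 / 0.08416 = 100.4 mM.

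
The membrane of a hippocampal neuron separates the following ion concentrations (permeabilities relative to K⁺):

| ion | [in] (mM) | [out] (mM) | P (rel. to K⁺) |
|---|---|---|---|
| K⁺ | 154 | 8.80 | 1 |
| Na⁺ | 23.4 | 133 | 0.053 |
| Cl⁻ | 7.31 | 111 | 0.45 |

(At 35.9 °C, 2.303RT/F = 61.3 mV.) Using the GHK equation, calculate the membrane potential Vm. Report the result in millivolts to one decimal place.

Vm = 61.3 · log₁₀[(Σ P·[cation]ₒ + Σ P·[anion]ᵢ) / (Σ P·[cation]ᵢ + Σ P·[anion]ₒ)]
Numerator = 1×8.80 + 0.053×133 + 0.45×7.31 = 19.14
Denominator = 1×154 + 0.053×23.4 + 0.45×111 = 205.2
Vm = 61.3 · log₁₀(0.093272) = 61.3 × (-1.0302) = -63.15 mV

-63.2 mV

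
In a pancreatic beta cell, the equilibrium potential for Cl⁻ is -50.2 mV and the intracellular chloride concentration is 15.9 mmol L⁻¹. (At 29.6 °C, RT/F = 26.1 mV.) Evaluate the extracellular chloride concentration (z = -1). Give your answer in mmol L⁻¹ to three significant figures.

109 mmol L⁻¹

Nernst: E = (26.1/-1) · ln([out]/[in]), so ln([out]/[in]) = -50.2 × -1 / 26.1 = 1.9234.
[out]/[in] = e^(1.9234) = 6.844.
[out] = 6.844 × 15.9 = 108.8 mmol L⁻¹.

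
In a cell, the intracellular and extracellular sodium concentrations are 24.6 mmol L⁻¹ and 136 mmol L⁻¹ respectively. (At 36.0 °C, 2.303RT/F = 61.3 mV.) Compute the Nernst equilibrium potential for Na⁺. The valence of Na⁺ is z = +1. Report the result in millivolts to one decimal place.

E = (61.3/z) · log₁₀([Na⁺]_out/[Na⁺]_in) with z = +1.
= (61.3/1) · log₁₀(136/24.6) = 61.30 · log₁₀(5.528)
= 61.30 · (0.7426) = 45.52 mV

45.5 mV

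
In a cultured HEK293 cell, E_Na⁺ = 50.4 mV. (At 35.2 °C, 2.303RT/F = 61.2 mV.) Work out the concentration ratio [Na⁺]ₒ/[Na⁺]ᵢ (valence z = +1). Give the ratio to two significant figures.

log₁₀([out]/[in]) = E·z/(61.2) = 50.4 × 1 / 61.2 = 0.8235
[out]/[in] = 10^(0.8235) = 6.661

6.7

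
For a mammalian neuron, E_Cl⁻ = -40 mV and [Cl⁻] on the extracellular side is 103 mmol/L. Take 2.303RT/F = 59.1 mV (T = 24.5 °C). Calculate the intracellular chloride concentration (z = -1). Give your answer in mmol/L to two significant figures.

22 mmol/L

Nernst: E = (59.1/-1) · log₁₀([out]/[in]), so log₁₀([out]/[in]) = -40.0 × -1 / 59.1 = 0.6768.
[out]/[in] = 10^(0.6768) = 4.751.
[in] = 103 / 4.751 = 21.68 mmol/L.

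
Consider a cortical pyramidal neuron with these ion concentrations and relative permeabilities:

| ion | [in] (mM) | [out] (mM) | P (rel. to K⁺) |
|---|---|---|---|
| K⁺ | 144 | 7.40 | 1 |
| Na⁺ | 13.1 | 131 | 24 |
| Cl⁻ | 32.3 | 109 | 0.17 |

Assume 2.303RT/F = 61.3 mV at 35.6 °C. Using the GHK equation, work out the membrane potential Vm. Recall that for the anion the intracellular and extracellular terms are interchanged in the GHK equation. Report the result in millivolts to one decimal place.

Vm = 61.3 · log₁₀[(Σ P·[cation]ₒ + Σ P·[anion]ᵢ) / (Σ P·[cation]ᵢ + Σ P·[anion]ₒ)]
Numerator = 1×7.40 + 24×131 + 0.17×32.3 = 3157
Denominator = 1×144 + 24×13.1 + 0.17×109 = 476.9
Vm = 61.3 · log₁₀(6.6192) = 61.3 × (0.8208) = 50.32 mV

50.3 mV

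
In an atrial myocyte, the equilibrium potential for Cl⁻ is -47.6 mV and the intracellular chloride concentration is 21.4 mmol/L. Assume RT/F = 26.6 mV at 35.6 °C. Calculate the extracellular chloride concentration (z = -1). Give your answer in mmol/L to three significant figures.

128 mmol/L

Nernst: E = (26.6/-1) · ln([out]/[in]), so ln([out]/[in]) = -47.6 × -1 / 26.6 = 1.7895.
[out]/[in] = e^(1.7895) = 5.986.
[out] = 5.986 × 21.4 = 128.1 mmol/L.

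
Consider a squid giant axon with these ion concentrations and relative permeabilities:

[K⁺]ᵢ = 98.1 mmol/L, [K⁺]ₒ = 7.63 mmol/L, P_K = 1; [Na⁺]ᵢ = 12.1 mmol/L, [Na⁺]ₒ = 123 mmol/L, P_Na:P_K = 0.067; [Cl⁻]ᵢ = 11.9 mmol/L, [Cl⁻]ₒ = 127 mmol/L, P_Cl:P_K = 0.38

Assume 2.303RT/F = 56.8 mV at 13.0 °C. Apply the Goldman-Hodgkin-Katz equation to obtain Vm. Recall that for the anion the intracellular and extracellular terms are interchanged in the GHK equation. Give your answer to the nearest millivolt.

Vm = 56.8 · log₁₀[(Σ P·[cation]ₒ + Σ P·[anion]ᵢ) / (Σ P·[cation]ᵢ + Σ P·[anion]ₒ)]
Numerator = 1×7.63 + 0.067×123 + 0.38×11.9 = 20.39
Denominator = 1×98.1 + 0.067×12.1 + 0.38×127 = 147.2
Vm = 56.8 · log₁₀(0.13857) = 56.8 × (-0.8583) = -48.75 mV

-49 mV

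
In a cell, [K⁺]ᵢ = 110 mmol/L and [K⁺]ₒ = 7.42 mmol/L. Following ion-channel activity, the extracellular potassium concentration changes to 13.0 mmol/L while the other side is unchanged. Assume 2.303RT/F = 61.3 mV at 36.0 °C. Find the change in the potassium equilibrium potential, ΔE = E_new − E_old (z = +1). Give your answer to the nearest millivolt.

15 mV

E_old = (61.3/1)·log₁₀(7.42/110) = -71.78 mV
E_new = (61.3/1)·log₁₀(13.0/110) = -56.85 mV
ΔE = -56.85 − (-71.78) = 14.93 mV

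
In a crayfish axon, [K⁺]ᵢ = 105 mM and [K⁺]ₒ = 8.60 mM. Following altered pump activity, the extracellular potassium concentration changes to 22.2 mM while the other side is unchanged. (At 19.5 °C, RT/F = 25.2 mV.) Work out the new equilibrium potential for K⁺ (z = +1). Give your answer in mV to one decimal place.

After the shift: [K⁺]_out = 22.2, [K⁺]_in = 105 mM.
E_new = (25.2/1)·ln(22.2/105) = 25.20 · (-1.5539) = -39.16 mV

-39.2 mV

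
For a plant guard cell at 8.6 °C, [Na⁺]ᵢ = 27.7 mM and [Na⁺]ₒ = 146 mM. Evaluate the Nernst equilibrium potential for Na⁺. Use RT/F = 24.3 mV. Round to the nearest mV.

40 mV

E = (24.3/z) · ln([Na⁺]_out/[Na⁺]_in) with z = +1.
= (24.3/1) · ln(146/27.7) = 24.30 · ln(5.271)
= 24.30 · (1.6622) = 40.39 mV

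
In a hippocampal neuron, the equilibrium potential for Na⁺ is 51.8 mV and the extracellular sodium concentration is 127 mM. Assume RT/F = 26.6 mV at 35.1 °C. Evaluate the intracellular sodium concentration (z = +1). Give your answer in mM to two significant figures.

Nernst: E = (26.6/1) · ln([out]/[in]), so ln([out]/[in]) = 51.8 × 1 / 26.6 = 1.9474.
[out]/[in] = e^(1.9474) = 7.01.
[in] = 127 / 7.01 = 18.12 mM.

18 mM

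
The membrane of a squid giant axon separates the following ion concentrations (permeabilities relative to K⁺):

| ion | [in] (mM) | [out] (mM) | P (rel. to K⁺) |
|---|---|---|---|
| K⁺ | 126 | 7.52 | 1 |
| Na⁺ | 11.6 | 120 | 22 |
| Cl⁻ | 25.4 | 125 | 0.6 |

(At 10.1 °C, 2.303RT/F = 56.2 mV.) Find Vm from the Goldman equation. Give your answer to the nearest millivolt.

43 mV

Vm = 56.2 · log₁₀[(Σ P·[cation]ₒ + Σ P·[anion]ᵢ) / (Σ P·[cation]ᵢ + Σ P·[anion]ₒ)]
Numerator = 1×7.52 + 22×120 + 0.6×25.4 = 2663
Denominator = 1×126 + 22×11.6 + 0.6×125 = 456.2
Vm = 56.2 · log₁₀(5.8368) = 56.2 × (0.7662) = 43.06 mV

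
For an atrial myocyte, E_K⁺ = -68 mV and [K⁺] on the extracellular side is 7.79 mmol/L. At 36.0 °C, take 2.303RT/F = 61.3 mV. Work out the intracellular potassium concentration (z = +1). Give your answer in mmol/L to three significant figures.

100 mmol/L

Nernst: E = (61.3/1) · log₁₀([out]/[in]), so log₁₀([out]/[in]) = -68.0 × 1 / 61.3 = -1.1093.
[out]/[in] = 10^(-1.1093) = 0.07775.
[in] = 7.79 / 0.07775 = 100.2 mmol/L.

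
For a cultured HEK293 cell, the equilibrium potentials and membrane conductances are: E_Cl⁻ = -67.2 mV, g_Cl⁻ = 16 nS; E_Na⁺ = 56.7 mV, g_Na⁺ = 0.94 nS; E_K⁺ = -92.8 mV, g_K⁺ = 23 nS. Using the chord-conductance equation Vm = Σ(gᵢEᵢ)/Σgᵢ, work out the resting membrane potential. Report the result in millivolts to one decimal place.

Σ gᵢEᵢ = 16·(-67.2) + 0.94·(56.7) + 23·(-92.8) = -3156.30
Σ gᵢ = 16 + 0.94 + 23 = 39.94
Vm = -3156.30 / 39.94 = -79.03 mV

-79.0 mV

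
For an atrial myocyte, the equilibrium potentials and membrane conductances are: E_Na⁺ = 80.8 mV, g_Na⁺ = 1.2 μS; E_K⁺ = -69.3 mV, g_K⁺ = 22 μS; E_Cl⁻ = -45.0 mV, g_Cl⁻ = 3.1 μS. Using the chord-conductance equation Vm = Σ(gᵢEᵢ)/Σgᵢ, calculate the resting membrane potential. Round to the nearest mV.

-60 mV

Σ gᵢEᵢ = 1.2·(80.8) + 22·(-69.3) + 3.1·(-45.0) = -1567.14
Σ gᵢ = 1.2 + 22 + 3.1 = 26.3
Vm = -1567.14 / 26.3 = -59.59 mV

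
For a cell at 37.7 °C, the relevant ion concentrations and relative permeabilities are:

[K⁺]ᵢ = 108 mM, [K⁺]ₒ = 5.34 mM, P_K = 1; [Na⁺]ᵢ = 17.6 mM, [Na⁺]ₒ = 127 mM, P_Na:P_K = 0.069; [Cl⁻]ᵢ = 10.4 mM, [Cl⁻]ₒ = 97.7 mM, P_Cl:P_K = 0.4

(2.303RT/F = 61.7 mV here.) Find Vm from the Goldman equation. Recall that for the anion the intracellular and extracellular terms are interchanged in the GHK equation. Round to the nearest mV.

Vm = 61.7 · log₁₀[(Σ P·[cation]ₒ + Σ P·[anion]ᵢ) / (Σ P·[cation]ᵢ + Σ P·[anion]ₒ)]
Numerator = 1×5.34 + 0.069×127 + 0.4×10.4 = 18.26
Denominator = 1×108 + 0.069×17.6 + 0.4×97.7 = 148.3
Vm = 61.7 · log₁₀(0.12315) = 61.7 × (-0.9096) = -56.12 mV

-56 mV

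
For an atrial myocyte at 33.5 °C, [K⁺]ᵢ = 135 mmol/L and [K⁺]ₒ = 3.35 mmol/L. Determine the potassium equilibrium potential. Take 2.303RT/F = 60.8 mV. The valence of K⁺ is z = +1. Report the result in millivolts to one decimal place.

-97.6 mV

E = (60.8/z) · log₁₀([K⁺]_out/[K⁺]_in) with z = +1.
= (60.8/1) · log₁₀(3.35/135) = 60.80 · log₁₀(0.02481)
= 60.80 · (-1.6053) = -97.60 mV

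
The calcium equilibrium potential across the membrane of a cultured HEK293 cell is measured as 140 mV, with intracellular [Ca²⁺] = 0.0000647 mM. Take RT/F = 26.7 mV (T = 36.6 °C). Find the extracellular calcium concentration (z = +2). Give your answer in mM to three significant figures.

Nernst: E = (26.7/2) · ln([out]/[in]), so ln([out]/[in]) = 140.0 × 2 / 26.7 = 10.4869.
[out]/[in] = e^(10.4869) = 3.584e+04.
[out] = 3.584e+04 × 0.0000647 = 2.319 mM.

2.32 mM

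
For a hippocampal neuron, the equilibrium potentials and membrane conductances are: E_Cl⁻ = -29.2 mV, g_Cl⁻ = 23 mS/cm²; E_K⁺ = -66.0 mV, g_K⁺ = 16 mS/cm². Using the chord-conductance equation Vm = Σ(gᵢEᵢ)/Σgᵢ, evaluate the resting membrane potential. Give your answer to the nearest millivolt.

-44 mV

Σ gᵢEᵢ = 23·(-29.2) + 16·(-66.0) = -1727.60
Σ gᵢ = 23 + 16 = 39
Vm = -1727.60 / 39 = -44.30 mV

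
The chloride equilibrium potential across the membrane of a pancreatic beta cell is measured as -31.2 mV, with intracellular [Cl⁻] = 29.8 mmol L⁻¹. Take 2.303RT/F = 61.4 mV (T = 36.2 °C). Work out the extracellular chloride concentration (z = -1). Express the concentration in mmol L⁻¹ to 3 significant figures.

Nernst: E = (61.4/-1) · log₁₀([out]/[in]), so log₁₀([out]/[in]) = -31.2 × -1 / 61.4 = 0.5081.
[out]/[in] = 10^(0.5081) = 3.222.
[out] = 3.222 × 29.8 = 96.02 mmol L⁻¹.

96.0 mmol L⁻¹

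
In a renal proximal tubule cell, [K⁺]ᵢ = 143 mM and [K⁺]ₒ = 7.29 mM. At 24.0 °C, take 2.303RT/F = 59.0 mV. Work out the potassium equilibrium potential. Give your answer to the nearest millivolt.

-76 mV

E = (59.0/z) · log₁₀([K⁺]_out/[K⁺]_in) with z = +1.
= (59.0/1) · log₁₀(7.29/143) = 59.00 · log₁₀(0.05098)
= 59.00 · (-1.2926) = -76.26 mV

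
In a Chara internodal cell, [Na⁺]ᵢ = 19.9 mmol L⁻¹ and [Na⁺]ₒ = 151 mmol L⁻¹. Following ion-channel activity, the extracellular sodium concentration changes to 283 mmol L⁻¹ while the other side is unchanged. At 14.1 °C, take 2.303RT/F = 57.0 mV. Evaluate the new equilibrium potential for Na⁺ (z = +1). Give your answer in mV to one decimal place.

65.7 mV

After the shift: [Na⁺]_out = 283, [Na⁺]_in = 19.9 mmol L⁻¹.
E_new = (57.0/1)·log₁₀(283/19.9) = 57.00 · (1.1529) = 65.72 mV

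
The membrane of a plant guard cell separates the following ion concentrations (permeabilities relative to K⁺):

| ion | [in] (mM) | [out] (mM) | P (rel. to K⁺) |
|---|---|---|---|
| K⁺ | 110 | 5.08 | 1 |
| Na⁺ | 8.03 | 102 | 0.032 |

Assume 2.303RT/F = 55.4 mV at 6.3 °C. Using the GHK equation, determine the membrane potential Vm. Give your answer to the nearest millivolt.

-62 mV

Vm = 55.4 · log₁₀[(Σ P·[cation]ₒ + Σ P·[anion]ᵢ) / (Σ P·[cation]ᵢ + Σ P·[anion]ₒ)]
Numerator = 1×5.08 + 0.032×102 = 8.344
Denominator = 1×110 + 0.032×8.03 = 110.3
Vm = 55.4 · log₁₀(0.075678) = 55.4 × (-1.1210) = -62.11 mV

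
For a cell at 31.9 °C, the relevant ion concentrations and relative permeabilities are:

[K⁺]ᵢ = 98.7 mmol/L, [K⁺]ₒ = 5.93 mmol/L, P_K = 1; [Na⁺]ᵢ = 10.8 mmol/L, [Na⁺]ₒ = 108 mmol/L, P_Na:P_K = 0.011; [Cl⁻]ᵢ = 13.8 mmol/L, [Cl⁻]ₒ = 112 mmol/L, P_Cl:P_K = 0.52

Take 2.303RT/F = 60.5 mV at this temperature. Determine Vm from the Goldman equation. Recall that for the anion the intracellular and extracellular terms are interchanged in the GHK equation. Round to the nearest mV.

-63 mV

Vm = 60.5 · log₁₀[(Σ P·[cation]ₒ + Σ P·[anion]ᵢ) / (Σ P·[cation]ᵢ + Σ P·[anion]ₒ)]
Numerator = 1×5.93 + 0.011×108 + 0.52×13.8 = 14.29
Denominator = 1×98.7 + 0.011×10.8 + 0.52×112 = 157.1
Vm = 60.5 · log₁₀(0.091011) = 60.5 × (-1.0409) = -62.97 mV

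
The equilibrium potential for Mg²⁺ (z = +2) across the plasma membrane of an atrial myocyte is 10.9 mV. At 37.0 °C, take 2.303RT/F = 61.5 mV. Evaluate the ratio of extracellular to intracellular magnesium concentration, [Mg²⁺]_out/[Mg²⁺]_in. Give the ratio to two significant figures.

log₁₀([out]/[in]) = E·z/(61.5) = 10.9 × 2 / 61.5 = 0.3545
[out]/[in] = 10^(0.3545) = 2.262

2.3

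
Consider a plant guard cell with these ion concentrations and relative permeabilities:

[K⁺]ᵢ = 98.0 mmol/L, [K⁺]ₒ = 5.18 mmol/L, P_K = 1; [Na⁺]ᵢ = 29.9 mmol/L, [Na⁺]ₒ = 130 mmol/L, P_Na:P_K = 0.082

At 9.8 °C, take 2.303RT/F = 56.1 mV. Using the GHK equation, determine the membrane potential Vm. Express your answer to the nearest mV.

-45 mV

Vm = 56.1 · log₁₀[(Σ P·[cation]ₒ + Σ P·[anion]ᵢ) / (Σ P·[cation]ᵢ + Σ P·[anion]ₒ)]
Numerator = 1×5.18 + 0.082×130 = 15.84
Denominator = 1×98.0 + 0.082×29.9 = 100.5
Vm = 56.1 · log₁₀(0.15769) = 56.1 × (-0.8022) = -45.00 mV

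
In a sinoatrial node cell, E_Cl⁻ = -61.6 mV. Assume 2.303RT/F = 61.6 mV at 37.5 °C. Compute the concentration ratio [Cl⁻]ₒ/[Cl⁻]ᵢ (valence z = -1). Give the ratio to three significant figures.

10.0

log₁₀([out]/[in]) = E·z/(61.6) = -61.6 × -1 / 61.6 = 1.0000
[out]/[in] = 10^(1.0000) = 10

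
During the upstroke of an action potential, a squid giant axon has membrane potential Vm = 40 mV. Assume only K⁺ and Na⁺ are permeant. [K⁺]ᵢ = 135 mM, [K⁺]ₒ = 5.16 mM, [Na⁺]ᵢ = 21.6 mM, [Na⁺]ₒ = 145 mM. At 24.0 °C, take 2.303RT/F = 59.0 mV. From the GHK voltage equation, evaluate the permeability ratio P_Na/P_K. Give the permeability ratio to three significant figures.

Let α = P_Na/P_K. GHK: Vm = 59.0·log₁₀[(Kₒ + α·Naₒ)/(Kᵢ + α·Naᵢ)].
10^(Vm/59.0) = 10^(40.0/59.0) = 4.7639
So 4.7639·(Kᵢ + α·Naᵢ) = Kₒ + α·Naₒ → α = (4.7639·135.0 − 5.16) / (145.0 − 4.7639·21.6)
α = (643.1 − 5.16) / (145.0 − 102.9) = 638/42.1 = 15.15

15.2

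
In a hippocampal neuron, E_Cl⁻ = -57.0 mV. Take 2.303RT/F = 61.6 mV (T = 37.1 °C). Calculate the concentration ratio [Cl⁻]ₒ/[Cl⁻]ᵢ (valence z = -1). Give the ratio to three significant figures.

log₁₀([out]/[in]) = E·z/(61.6) = -57.0 × -1 / 61.6 = 0.9253
[out]/[in] = 10^(0.9253) = 8.42

8.42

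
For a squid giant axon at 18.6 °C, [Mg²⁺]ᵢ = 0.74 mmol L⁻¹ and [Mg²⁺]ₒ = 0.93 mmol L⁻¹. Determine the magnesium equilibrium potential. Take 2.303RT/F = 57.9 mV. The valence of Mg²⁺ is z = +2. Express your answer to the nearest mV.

3 mV

E = (57.9/z) · log₁₀([Mg²⁺]_out/[Mg²⁺]_in) with z = +2.
= (57.9/2) · log₁₀(0.93/0.74) = 28.95 · log₁₀(1.257)
= 28.95 · (0.0993) = 2.87 mV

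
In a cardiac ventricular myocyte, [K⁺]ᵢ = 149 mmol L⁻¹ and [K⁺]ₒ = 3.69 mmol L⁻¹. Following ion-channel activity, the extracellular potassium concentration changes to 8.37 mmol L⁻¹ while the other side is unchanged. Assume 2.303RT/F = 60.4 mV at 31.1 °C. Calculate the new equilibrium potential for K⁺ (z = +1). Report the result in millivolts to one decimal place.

-75.5 mV

After the shift: [K⁺]_out = 8.37, [K⁺]_in = 149 mmol L⁻¹.
E_new = (60.4/1)·log₁₀(8.37/149) = 60.40 · (-1.2505) = -75.53 mV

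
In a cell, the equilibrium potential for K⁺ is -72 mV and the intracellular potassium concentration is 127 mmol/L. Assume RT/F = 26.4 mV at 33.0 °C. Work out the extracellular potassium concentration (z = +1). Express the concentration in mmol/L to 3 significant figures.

8.31 mmol/L

Nernst: E = (26.4/1) · ln([out]/[in]), so ln([out]/[in]) = -72.0 × 1 / 26.4 = -2.7273.
[out]/[in] = e^(-2.7273) = 0.0654.
[out] = 0.0654 × 127 = 8.305 mmol/L.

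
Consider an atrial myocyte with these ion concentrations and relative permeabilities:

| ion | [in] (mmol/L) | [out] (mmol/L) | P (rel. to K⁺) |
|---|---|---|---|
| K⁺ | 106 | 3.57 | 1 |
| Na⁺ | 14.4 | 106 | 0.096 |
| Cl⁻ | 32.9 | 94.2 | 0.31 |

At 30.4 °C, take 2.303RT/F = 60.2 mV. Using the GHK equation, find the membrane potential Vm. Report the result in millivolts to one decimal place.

-45.5 mV

Vm = 60.2 · log₁₀[(Σ P·[cation]ₒ + Σ P·[anion]ᵢ) / (Σ P·[cation]ᵢ + Σ P·[anion]ₒ)]
Numerator = 1×3.57 + 0.096×106 + 0.31×32.9 = 23.95
Denominator = 1×106 + 0.096×14.4 + 0.31×94.2 = 136.6
Vm = 60.2 · log₁₀(0.17531) = 60.2 × (-0.7562) = -45.52 mV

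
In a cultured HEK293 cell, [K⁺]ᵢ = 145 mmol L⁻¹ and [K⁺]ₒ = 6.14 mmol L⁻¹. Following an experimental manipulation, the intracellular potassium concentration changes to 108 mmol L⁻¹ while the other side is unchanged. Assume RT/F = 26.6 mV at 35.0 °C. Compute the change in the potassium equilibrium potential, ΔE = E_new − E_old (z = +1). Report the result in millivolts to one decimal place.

7.8 mV

E_old = (26.6/1)·ln(6.14/145) = -84.11 mV
E_new = (26.6/1)·ln(6.14/108) = -76.27 mV
ΔE = -76.27 − (-84.11) = 7.84 mV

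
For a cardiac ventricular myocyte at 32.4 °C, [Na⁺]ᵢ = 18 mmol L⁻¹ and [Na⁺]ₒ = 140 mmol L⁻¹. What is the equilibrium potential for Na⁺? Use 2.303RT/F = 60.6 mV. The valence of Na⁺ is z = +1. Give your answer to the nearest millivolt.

54 mV

E = (60.6/z) · log₁₀([Na⁺]_out/[Na⁺]_in) with z = +1.
= (60.6/1) · log₁₀(140/18) = 60.60 · log₁₀(7.778)
= 60.60 · (0.8909) = 53.99 mV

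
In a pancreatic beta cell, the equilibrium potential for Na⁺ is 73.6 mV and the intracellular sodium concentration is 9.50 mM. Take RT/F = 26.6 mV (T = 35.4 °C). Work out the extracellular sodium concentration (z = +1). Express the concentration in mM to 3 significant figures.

Nernst: E = (26.6/1) · ln([out]/[in]), so ln([out]/[in]) = 73.6 × 1 / 26.6 = 2.7669.
[out]/[in] = e^(2.7669) = 15.91.
[out] = 15.91 × 9.50 = 151.1 mM.

151 mM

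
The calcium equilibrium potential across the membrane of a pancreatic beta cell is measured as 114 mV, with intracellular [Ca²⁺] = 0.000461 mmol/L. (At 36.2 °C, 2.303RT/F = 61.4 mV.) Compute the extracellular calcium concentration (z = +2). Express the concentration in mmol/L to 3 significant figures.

2.38 mmol/L

Nernst: E = (61.4/2) · log₁₀([out]/[in]), so log₁₀([out]/[in]) = 114.0 × 2 / 61.4 = 3.7134.
[out]/[in] = 10^(3.7134) = 5168.
[out] = 5168 × 0.000461 = 2.383 mmol/L.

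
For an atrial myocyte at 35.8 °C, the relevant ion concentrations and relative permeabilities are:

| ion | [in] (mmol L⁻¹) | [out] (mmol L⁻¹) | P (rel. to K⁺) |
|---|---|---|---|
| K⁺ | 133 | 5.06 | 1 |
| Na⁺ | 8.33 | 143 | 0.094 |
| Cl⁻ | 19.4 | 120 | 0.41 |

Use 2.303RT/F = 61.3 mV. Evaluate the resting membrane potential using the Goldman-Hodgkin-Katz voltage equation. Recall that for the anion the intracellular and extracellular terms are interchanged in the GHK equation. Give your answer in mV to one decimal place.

-51.5 mV

Vm = 61.3 · log₁₀[(Σ P·[cation]ₒ + Σ P·[anion]ᵢ) / (Σ P·[cation]ᵢ + Σ P·[anion]ₒ)]
Numerator = 1×5.06 + 0.094×143 + 0.41×19.4 = 26.46
Denominator = 1×133 + 0.094×8.33 + 0.41×120 = 183
Vm = 61.3 · log₁₀(0.14458) = 61.3 × (-0.8399) = -51.49 mV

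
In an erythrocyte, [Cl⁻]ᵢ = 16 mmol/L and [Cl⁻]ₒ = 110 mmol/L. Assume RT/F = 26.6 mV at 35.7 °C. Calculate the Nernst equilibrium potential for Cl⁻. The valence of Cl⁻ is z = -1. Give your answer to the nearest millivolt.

-51 mV

E = (26.6/z) · ln([Cl⁻]_out/[Cl⁻]_in) with z = -1.
For an anion, dividing by z = -1 reverses the sign.
= (26.6/-1) · ln(110/16) = -26.60 · ln(6.875)
= -26.60 · (1.9279) = -51.28 mV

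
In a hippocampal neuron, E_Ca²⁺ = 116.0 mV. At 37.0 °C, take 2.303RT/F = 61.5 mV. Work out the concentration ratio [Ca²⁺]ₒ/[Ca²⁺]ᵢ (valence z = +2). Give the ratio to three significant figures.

5920

log₁₀([out]/[in]) = E·z/(61.5) = 116.0 × 2 / 61.5 = 3.7724
[out]/[in] = 10^(3.7724) = 5920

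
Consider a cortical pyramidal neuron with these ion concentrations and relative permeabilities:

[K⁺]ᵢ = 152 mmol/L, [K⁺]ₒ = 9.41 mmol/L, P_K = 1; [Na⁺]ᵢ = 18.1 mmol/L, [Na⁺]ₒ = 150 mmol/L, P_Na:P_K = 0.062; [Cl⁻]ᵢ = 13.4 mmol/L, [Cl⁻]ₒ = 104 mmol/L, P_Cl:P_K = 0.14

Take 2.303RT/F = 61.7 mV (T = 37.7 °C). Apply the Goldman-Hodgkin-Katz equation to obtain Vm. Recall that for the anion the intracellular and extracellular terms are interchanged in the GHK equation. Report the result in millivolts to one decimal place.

Vm = 61.7 · log₁₀[(Σ P·[cation]ₒ + Σ P·[anion]ᵢ) / (Σ P·[cation]ᵢ + Σ P·[anion]ₒ)]
Numerator = 1×9.41 + 0.062×150 + 0.14×13.4 = 20.59
Denominator = 1×152 + 0.062×18.1 + 0.14×104 = 167.7
Vm = 61.7 · log₁₀(0.12277) = 61.7 × (-0.9109) = -56.20 mV

-56.2 mV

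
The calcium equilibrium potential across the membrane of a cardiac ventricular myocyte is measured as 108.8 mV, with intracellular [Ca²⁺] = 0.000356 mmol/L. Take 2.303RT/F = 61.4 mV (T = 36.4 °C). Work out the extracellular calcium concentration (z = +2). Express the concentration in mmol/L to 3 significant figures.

1.25 mmol/L

Nernst: E = (61.4/2) · log₁₀([out]/[in]), so log₁₀([out]/[in]) = 108.8 × 2 / 61.4 = 3.5440.
[out]/[in] = 10^(3.5440) = 3499.
[out] = 3499 × 0.000356 = 1.246 mmol/L.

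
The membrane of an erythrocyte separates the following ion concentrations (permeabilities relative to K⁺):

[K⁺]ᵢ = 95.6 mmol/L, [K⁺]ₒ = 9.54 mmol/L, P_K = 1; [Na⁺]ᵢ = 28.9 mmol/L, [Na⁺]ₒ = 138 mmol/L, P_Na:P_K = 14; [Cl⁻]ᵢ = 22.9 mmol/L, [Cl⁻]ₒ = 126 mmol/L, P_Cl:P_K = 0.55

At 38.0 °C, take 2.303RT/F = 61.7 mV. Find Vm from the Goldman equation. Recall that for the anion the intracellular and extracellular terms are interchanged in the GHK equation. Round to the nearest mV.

Vm = 61.7 · log₁₀[(Σ P·[cation]ₒ + Σ P·[anion]ᵢ) / (Σ P·[cation]ᵢ + Σ P·[anion]ₒ)]
Numerator = 1×9.54 + 14×138 + 0.55×22.9 = 1954
Denominator = 1×95.6 + 14×28.9 + 0.55×126 = 569.5
Vm = 61.7 · log₁₀(3.4313) = 61.7 × (0.5355) = 33.04 mV

33 mV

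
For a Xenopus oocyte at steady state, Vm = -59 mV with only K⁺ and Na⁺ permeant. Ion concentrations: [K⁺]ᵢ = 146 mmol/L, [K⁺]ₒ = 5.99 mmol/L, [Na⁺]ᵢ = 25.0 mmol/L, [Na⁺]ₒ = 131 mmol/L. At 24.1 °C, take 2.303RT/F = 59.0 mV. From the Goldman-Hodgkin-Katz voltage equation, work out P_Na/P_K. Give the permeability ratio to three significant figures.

Let α = P_Na/P_K. GHK: Vm = 59.0·log₁₀[(Kₒ + α·Naₒ)/(Kᵢ + α·Naᵢ)].
10^(Vm/59.0) = 10^(-59.0/59.0) = 0.1
So 0.1·(Kᵢ + α·Naᵢ) = Kₒ + α·Naₒ → α = (0.1·146.0 − 5.99) / (131.0 − 0.1·25.0)
α = (14.6 − 5.99) / (131.0 − 2.5) = 8.61/128.5 = 0.067

0.0670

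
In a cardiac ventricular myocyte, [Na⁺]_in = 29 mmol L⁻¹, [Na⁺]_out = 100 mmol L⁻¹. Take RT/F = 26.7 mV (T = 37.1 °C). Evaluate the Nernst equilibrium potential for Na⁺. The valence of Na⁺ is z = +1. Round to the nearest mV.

E = (26.7/z) · ln([Na⁺]_out/[Na⁺]_in) with z = +1.
= (26.7/1) · ln(100/29) = 26.70 · ln(3.448)
= 26.70 · (1.2379) = 33.05 mV

33 mV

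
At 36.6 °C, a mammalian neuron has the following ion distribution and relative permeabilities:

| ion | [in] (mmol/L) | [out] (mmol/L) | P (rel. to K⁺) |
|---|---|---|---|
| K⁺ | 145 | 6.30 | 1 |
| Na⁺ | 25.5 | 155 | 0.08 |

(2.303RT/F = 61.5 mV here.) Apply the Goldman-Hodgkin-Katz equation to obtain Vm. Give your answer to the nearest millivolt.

Vm = 61.5 · log₁₀[(Σ P·[cation]ₒ + Σ P·[anion]ᵢ) / (Σ P·[cation]ᵢ + Σ P·[anion]ₒ)]
Numerator = 1×6.30 + 0.08×155 = 18.7
Denominator = 1×145 + 0.08×25.5 = 147
Vm = 61.5 · log₁₀(0.12718) = 61.5 × (-0.8956) = -55.08 mV

-55 mV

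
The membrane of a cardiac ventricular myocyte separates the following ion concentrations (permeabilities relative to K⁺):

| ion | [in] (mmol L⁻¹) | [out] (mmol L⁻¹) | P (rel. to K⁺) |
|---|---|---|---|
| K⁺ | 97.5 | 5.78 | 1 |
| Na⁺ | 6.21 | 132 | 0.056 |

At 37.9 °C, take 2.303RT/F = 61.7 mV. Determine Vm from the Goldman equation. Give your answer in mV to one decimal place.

-53.7 mV

Vm = 61.7 · log₁₀[(Σ P·[cation]ₒ + Σ P·[anion]ᵢ) / (Σ P·[cation]ᵢ + Σ P·[anion]ₒ)]
Numerator = 1×5.78 + 0.056×132 = 13.17
Denominator = 1×97.5 + 0.056×6.21 = 97.85
Vm = 61.7 · log₁₀(0.13462) = 61.7 × (-0.8709) = -53.73 mV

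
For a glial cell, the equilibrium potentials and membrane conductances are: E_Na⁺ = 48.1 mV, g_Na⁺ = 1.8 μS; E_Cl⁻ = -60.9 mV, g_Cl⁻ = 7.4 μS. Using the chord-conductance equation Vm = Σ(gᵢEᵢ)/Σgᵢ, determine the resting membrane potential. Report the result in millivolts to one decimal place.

-39.6 mV

Σ gᵢEᵢ = 1.8·(48.1) + 7.4·(-60.9) = -364.08
Σ gᵢ = 1.8 + 7.4 = 9.2
Vm = -364.08 / 9.2 = -39.57 mV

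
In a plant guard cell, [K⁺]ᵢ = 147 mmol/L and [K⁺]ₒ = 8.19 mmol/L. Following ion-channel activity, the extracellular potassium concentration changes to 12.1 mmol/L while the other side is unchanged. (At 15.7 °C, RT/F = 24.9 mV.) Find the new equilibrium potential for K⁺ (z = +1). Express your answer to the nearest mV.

After the shift: [K⁺]_out = 12.1, [K⁺]_in = 147 mmol/L.
E_new = (24.9/1)·ln(12.1/147) = 24.90 · (-2.4972) = -62.18 mV

-62 mV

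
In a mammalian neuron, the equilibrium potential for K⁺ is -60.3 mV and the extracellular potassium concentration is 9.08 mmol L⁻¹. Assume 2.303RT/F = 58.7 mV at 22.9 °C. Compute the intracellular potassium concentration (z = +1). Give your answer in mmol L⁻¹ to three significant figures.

96.7 mmol L⁻¹

Nernst: E = (58.7/1) · log₁₀([out]/[in]), so log₁₀([out]/[in]) = -60.3 × 1 / 58.7 = -1.0273.
[out]/[in] = 10^(-1.0273) = 0.09392.
[in] = 9.08 / 0.09392 = 96.68 mmol L⁻¹.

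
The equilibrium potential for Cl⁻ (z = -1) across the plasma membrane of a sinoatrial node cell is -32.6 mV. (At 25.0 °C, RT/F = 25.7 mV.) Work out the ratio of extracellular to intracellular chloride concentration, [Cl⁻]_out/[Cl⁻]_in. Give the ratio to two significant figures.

ln([out]/[in]) = E·z/(25.7) = -32.6 × -1 / 25.7 = 1.2685
[out]/[in] = e^(1.2685) = 3.555

3.6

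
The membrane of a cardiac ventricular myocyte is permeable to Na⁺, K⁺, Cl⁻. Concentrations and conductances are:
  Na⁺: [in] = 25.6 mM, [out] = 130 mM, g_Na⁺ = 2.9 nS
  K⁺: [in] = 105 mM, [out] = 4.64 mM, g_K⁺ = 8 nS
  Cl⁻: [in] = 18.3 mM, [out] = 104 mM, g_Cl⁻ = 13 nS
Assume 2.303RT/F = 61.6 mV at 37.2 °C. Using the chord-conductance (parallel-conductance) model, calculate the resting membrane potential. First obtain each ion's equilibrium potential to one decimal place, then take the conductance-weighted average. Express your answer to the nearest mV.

-48 mV

E_Na⁺ = (61.6/1)·log₁₀(130/25.6) = 43.5 mV
E_K⁺ = (61.6/1)·log₁₀(4.64/105) = -83.4 mV
E_Cl⁻ = (61.6/-1)·log₁₀(104/18.3) = -46.5 mV
Vm = (Σ gᵢEᵢ)/(Σ gᵢ) = (2.9·43.5 + 8·-83.4 + 13·-46.5) / (2.9 + 8 + 13)
= -1145.55 / 23.9 = -47.93 mV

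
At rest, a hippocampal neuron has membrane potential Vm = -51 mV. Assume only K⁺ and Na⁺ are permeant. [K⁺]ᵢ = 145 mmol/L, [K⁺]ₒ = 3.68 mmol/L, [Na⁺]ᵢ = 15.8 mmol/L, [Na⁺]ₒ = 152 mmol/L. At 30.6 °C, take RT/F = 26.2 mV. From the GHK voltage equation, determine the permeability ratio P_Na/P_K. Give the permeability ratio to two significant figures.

Let α = P_Na/P_K. GHK: Vm = 26.2·ln[(Kₒ + α·Naₒ)/(Kᵢ + α·Naᵢ)].
e^(Vm/26.2) = e^(-51.0/26.2) = 0.14276
So 0.14276·(Kᵢ + α·Naᵢ) = Kₒ + α·Naₒ → α = (0.14276·145.0 − 3.68) / (152.0 − 0.14276·15.8)
α = (20.7 − 3.68) / (152.0 − 2.256) = 17.02/149.7 = 0.1137

0.11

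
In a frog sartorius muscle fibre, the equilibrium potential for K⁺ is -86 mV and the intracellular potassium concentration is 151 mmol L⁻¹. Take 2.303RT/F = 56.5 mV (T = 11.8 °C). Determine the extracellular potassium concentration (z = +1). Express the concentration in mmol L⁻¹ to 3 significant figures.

4.54 mmol L⁻¹

Nernst: E = (56.5/1) · log₁₀([out]/[in]), so log₁₀([out]/[in]) = -86.0 × 1 / 56.5 = -1.5221.
[out]/[in] = 10^(-1.5221) = 0.03005.
[out] = 0.03005 × 151 = 4.538 mmol L⁻¹.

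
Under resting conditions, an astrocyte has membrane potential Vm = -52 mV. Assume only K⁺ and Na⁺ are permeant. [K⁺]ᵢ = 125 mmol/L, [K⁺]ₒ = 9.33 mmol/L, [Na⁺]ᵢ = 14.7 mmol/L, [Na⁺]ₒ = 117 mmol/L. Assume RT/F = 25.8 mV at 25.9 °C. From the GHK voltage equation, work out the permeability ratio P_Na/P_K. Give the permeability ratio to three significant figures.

Let α = P_Na/P_K. GHK: Vm = 25.8·ln[(Kₒ + α·Naₒ)/(Kᵢ + α·Naᵢ)].
e^(Vm/25.8) = e^(-52.0/25.8) = 0.13325
So 0.13325·(Kᵢ + α·Naᵢ) = Kₒ + α·Naₒ → α = (0.13325·125.0 − 9.33) / (117.0 − 0.13325·14.7)
α = (16.66 − 9.33) / (117.0 − 1.959) = 7.327/115 = 0.06369

0.0637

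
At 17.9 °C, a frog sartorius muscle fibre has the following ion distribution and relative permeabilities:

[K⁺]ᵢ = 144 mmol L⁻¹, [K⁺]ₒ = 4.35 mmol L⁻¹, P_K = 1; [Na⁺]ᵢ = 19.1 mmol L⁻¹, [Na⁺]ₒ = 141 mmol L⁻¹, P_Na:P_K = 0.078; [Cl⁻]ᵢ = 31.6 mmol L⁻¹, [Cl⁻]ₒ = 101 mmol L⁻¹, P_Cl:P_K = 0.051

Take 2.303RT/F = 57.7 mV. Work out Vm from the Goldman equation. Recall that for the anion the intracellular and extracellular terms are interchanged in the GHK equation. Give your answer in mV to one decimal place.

-54.7 mV

Vm = 57.7 · log₁₀[(Σ P·[cation]ₒ + Σ P·[anion]ᵢ) / (Σ P·[cation]ᵢ + Σ P·[anion]ₒ)]
Numerator = 1×4.35 + 0.078×141 + 0.051×31.6 = 16.96
Denominator = 1×144 + 0.078×19.1 + 0.051×101 = 150.6
Vm = 57.7 · log₁₀(0.11258) = 57.7 × (-0.9485) = -54.73 mV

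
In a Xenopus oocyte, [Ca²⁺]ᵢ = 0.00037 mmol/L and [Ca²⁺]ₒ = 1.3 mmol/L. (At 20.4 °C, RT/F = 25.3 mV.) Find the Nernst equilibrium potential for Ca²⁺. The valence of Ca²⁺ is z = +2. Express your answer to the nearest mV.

103 mV

E = (25.3/z) · ln([Ca²⁺]_out/[Ca²⁺]_in) with z = +2.
= (25.3/2) · ln(1.3/0.00037) = 12.65 · ln(3514)
= 12.65 · (8.1644) = 103.28 mV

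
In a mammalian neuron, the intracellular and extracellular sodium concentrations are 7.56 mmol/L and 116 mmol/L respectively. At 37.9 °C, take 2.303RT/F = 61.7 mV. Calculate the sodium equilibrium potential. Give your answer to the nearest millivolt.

E = (61.7/z) · log₁₀([Na⁺]_out/[Na⁺]_in) with z = +1.
= (61.7/1) · log₁₀(116/7.56) = 61.70 · log₁₀(15.34)
= 61.70 · (1.1859) = 73.17 mV

73 mV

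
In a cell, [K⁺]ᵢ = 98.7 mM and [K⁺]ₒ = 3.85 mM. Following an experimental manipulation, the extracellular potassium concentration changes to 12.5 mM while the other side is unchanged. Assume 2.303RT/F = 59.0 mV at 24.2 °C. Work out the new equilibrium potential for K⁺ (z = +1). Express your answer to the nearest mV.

After the shift: [K⁺]_out = 12.5, [K⁺]_in = 98.7 mM.
E_new = (59.0/1)·log₁₀(12.5/98.7) = 59.00 · (-0.8974) = -52.95 mV

-53 mV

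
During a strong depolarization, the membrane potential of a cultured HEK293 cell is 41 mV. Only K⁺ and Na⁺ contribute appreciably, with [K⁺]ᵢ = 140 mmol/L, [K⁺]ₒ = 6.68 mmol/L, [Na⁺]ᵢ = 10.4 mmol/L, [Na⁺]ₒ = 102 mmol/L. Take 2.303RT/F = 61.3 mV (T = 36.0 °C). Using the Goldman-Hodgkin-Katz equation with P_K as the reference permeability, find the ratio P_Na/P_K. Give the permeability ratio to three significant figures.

Let α = P_Na/P_K. GHK: Vm = 61.3·log₁₀[(Kₒ + α·Naₒ)/(Kᵢ + α·Naᵢ)].
10^(Vm/61.3) = 10^(41.0/61.3) = 4.6649
So 4.6649·(Kᵢ + α·Naᵢ) = Kₒ + α·Naₒ → α = (4.6649·140.0 − 6.68) / (102.0 − 4.6649·10.4)
α = (653.1 − 6.68) / (102.0 − 48.51) = 646.4/53.49 = 12.09

12.1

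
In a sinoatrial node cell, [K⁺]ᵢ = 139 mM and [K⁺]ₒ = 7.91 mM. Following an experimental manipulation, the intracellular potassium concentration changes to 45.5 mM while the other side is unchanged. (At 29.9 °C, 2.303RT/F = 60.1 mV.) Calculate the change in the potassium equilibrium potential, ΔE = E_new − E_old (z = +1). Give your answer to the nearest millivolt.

E_old = (60.1/1)·log₁₀(7.91/139) = -74.81 mV
E_new = (60.1/1)·log₁₀(7.91/45.5) = -45.67 mV
ΔE = -45.67 − (-74.81) = 29.15 mV

29 mV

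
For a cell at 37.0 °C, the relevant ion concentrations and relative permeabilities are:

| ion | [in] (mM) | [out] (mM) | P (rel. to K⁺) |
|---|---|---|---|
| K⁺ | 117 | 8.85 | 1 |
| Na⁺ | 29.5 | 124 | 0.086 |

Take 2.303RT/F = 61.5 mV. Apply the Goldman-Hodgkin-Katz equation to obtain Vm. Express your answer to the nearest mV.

-48 mV

Vm = 61.5 · log₁₀[(Σ P·[cation]ₒ + Σ P·[anion]ᵢ) / (Σ P·[cation]ᵢ + Σ P·[anion]ₒ)]
Numerator = 1×8.85 + 0.086×124 = 19.51
Denominator = 1×117 + 0.086×29.5 = 119.5
Vm = 61.5 · log₁₀(0.16325) = 61.5 × (-0.7872) = -48.41 mV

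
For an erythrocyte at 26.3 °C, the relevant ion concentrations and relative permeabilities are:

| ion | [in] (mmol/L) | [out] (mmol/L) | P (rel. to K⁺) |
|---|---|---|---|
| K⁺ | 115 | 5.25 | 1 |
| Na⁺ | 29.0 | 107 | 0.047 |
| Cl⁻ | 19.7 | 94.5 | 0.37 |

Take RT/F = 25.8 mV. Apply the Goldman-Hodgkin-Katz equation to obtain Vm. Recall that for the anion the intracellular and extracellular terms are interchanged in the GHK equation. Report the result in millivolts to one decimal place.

Vm = 25.8 · ln[(Σ P·[cation]ₒ + Σ P·[anion]ᵢ) / (Σ P·[cation]ᵢ + Σ P·[anion]ₒ)]
Numerator = 1×5.25 + 0.047×107 + 0.37×19.7 = 17.57
Denominator = 1×115 + 0.047×29.0 + 0.37×94.5 = 151.3
Vm = 25.8 · ln(0.11609) = 25.8 × (-2.1534) = -55.56 mV

-55.6 mV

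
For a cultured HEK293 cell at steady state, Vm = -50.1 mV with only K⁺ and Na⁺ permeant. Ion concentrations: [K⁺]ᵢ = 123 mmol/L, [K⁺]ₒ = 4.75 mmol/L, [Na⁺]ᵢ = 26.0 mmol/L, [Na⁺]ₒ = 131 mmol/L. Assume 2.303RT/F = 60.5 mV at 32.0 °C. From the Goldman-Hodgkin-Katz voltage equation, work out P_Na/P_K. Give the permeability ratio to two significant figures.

Let α = P_Na/P_K. GHK: Vm = 60.5·log₁₀[(Kₒ + α·Naₒ)/(Kᵢ + α·Naᵢ)].
10^(Vm/60.5) = 10^(-50.1/60.5) = 0.14856
So 0.14856·(Kᵢ + α·Naᵢ) = Kₒ + α·Naₒ → α = (0.14856·123.0 − 4.75) / (131.0 − 0.14856·26.0)
α = (18.27 − 4.75) / (131.0 − 3.863) = 13.52/127.1 = 0.1064

0.11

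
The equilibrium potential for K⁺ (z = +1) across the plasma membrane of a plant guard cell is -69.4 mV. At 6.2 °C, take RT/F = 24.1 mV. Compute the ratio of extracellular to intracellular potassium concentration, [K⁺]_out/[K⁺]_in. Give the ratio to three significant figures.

ln([out]/[in]) = E·z/(24.1) = -69.4 × 1 / 24.1 = -2.8797
[out]/[in] = e^(-2.8797) = 0.05615

0.0562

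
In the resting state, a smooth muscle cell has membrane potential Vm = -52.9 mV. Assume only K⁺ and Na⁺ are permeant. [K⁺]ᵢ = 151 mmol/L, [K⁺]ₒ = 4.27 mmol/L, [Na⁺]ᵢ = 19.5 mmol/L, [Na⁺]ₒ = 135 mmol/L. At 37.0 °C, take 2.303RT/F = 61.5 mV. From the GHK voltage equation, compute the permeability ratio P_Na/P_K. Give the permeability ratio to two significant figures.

Let α = P_Na/P_K. GHK: Vm = 61.5·log₁₀[(Kₒ + α·Naₒ)/(Kᵢ + α·Naᵢ)].
10^(Vm/61.5) = 10^(-52.9/61.5) = 0.13799
So 0.13799·(Kᵢ + α·Naᵢ) = Kₒ + α·Naₒ → α = (0.13799·151.0 − 4.27) / (135.0 − 0.13799·19.5)
α = (20.84 − 4.27) / (135.0 − 2.691) = 16.57/132.3 = 0.1252

0.13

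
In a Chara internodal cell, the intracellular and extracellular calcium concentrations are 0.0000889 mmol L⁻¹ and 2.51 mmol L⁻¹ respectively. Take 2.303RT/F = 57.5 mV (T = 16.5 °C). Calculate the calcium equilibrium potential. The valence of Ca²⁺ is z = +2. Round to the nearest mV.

E = (57.5/z) · log₁₀([Ca²⁺]_out/[Ca²⁺]_in) with z = +2.
= (57.5/2) · log₁₀(2.51/0.0000889) = 28.75 · log₁₀(2.823e+04)
= 28.75 · (4.4508) = 127.96 mV

128 mV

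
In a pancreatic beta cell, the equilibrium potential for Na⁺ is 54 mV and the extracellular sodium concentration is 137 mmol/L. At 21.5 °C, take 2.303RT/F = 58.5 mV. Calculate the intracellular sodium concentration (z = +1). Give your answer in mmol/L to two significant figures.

16 mmol/L

Nernst: E = (58.5/1) · log₁₀([out]/[in]), so log₁₀([out]/[in]) = 54.0 × 1 / 58.5 = 0.9231.
[out]/[in] = 10^(0.9231) = 8.377.
[in] = 137 / 8.377 = 16.35 mmol/L.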